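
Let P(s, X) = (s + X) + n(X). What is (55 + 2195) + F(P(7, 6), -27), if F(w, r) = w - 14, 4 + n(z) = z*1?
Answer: 2251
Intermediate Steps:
n(z) = -4 + z (n(z) = -4 + z*1 = -4 + z)
P(s, X) = -4 + s + 2*X (P(s, X) = (s + X) + (-4 + X) = (X + s) + (-4 + X) = -4 + s + 2*X)
F(w, r) = -14 + w
(55 + 2195) + F(P(7, 6), -27) = (55 + 2195) + (-14 + (-4 + 7 + 2*6)) = 2250 + (-14 + (-4 + 7 + 12)) = 2250 + (-14 + 15) = 2250 + 1 = 2251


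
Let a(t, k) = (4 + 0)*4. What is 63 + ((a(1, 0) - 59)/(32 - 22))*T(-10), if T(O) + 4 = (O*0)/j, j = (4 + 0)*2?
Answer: 401/5 ≈ 80.200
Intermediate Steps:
a(t, k) = 16 (a(t, k) = 4*4 = 16)
j = 8 (j = 4*2 = 8)
T(O) = -4 (T(O) = -4 + (O*0)/8 = -4 + 0*(⅛) = -4 + 0 = -4)
63 + ((a(1, 0) - 59)/(32 - 22))*T(-10) = 63 + ((16 - 59)/(32 - 22))*(-4) = 63 - 43/10*(-4) = 63 + 86/5 = 401/5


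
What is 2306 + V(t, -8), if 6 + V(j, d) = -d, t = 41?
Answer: 2308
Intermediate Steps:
V(j, d) = -6 - d
2306 + V(t, -8) = 2306 + (-6 - 1*(-8)) = 2306 + (-6 + 8) = 2306 + 2 = 2308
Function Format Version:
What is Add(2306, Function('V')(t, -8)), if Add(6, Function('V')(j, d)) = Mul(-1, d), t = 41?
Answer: 2308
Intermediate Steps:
Function('V')(j, d) = Add(-6, Mul(-1, d))
Add(2306, Function('V')(t, -8)) = Add(2306, Add(-6, Mul(-1, -8))) = Add(2306, Add(-6, 8)) = Add(2306, 2) = 2308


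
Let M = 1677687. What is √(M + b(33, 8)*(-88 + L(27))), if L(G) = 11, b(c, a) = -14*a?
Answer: √1686311 ≈ 1298.6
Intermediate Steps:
√(M + b(33, 8)*(-88 + L(27))) = √(1677687 + (-14*8)*(-88 + 11)) = √(1677687 - 112*(-77)) = √(1677687 + 8624) = √1686311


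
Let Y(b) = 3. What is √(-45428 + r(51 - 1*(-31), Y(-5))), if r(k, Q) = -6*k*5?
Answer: 4*I*√2993 ≈ 218.83*I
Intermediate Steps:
r(k, Q) = -30*k
√(-45428 + r(51 - 1*(-31), Y(-5))) = √(-45428 - 30*(51 - 1*(-31))) = √(-45428 - 30*(51 + 31)) = √(-45428 - 30*82) = √(-45428 - 2460) = √(-47888) = 4*I*√2993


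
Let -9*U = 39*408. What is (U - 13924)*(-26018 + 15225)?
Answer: 169363756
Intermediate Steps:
U = -1768 (U = -13*408/3 = -1/9*15912 = -1768)
(U - 13924)*(-26018 + 15225) = (-1768 - 13924)*(-26018 + 15225) = -15692*(-10793) = 169363756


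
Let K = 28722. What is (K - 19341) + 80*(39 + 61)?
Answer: 17381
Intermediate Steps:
(K - 19341) + 80*(39 + 61) = (28722 - 19341) + 80*(39 + 61) = 9381 + 80*100 = 9381 + 8000 = 17381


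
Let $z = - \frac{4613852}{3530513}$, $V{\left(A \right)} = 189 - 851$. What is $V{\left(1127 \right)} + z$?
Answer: $- \frac{2341813458}{3530513} \approx -663.31$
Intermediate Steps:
$V{\left(A \right)} = -662$
$z = - \frac{4613852}{3530513}$ ($z = \left(-4613852\right) \frac{1}{3530513} = - \frac{4613852}{3530513} \approx -1.3069$)
$V{\left(1127 \right)} + z = -662 - \frac{4613852}{3530513} = - \frac{2341813458}{3530513}$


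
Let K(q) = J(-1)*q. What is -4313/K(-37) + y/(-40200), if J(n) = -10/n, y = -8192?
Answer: 4410341/371850 ≈ 11.861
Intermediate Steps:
K(q) = 10*q (K(q) = (-10/(-1))*q = (-10*(-1))*q = 10*q)
-4313/K(-37) + y/(-40200) = -4313/(10*(-37)) - 8192/(-40200) = -4313/(-370) - 8192*(-1/40200) = -4313*(-1/370) + 1024/5025 = 4313/370 + 1024/5025 = 4410341/371850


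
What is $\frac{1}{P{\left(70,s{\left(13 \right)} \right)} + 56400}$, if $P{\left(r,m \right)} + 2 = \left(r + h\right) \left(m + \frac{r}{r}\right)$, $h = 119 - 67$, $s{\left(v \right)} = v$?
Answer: $\frac{1}{58106} \approx 1.721 \cdot 10^{-5}$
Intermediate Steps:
$h = 52$
$P{\left(r,m \right)} = -2 + \left(1 + m\right) \left(52 + r\right)$ ($P{\left(r,m \right)} = -2 + \left(r + 52\right) \left(m + \frac{r}{r}\right) = -2 + \left(52 + r\right) \left(m + 1\right) = -2 + \left(52 + r\right) \left(1 + m\right) = -2 + \left(1 + m\right) \left(52 + r\right)$)
$\frac{1}{P{\left(70,s{\left(13 \right)} \right)} + 56400} = \frac{1}{\left(50 + 70 + 52 \cdot 13 + 13 \cdot 70\right) + 56400} = \frac{1}{\left(50 + 70 + 676 + 910\right) + 56400} = \frac{1}{1706 + 56400} = \frac{1}{58106}$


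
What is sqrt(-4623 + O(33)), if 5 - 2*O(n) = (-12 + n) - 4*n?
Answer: I*sqrt(4565) ≈ 67.565*I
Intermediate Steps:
O(n) = 17/2 + 3*n/2 (O(n) = 5/2 - ((-12 + n) - 4*n)/2 = 5/2 - (-12 - 3*n)/2 = 5/2 + (6 + 3*n/2) = 17/2 + 3*n/2)
sqrt(-4623 + O(33)) = sqrt(-4623 + (17/2 + (3/2)*33)) = sqrt(-4623 + (17/2 + 99/2)) = sqrt(-4623 + 58) = sqrt(-4565) = I*sqrt(4565)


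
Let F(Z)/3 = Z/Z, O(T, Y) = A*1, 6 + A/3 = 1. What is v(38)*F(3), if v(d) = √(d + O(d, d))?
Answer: 3*√23 ≈ 14.387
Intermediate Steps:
A = -15 (A = -18 + 3*1 = -18 + 3 = -15)
O(T, Y) = -15 (O(T, Y) = -15*1 = -15)
v(d) = √(-15 + d) (v(d) = √(d - 15) = √(-15 + d))
F(Z) = 3 (F(Z) = 3*(Z/Z) = 3*1 = 3)
v(38)*F(3) = √(-15 + 38)*3 = √23*3 = 3*√23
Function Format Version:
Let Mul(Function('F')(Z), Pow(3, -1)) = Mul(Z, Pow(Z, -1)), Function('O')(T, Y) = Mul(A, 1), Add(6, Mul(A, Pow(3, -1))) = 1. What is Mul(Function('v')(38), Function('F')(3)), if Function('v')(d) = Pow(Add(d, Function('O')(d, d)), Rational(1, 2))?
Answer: Mul(3, Pow(23, Rational(1, 2))) ≈ 14.387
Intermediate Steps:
A = -15 (A = Add(-18, Mul(3, 1)) = Add(-18, 3) = -15)
Function('O')(T, Y) = -15 (Function('O')(T, Y) = Mul(-15, 1) = -15)
Function('v')(d) = Pow(Add(-15, d), Rational(1, 2)) (Function('v')(d) = Pow(Add(d, -15), Rational(1, 2)) = Pow(Add(-15, d), Rational(1, 2)))
Function('F')(Z) = 3 (Function('F')(Z) = Mul(3, Mul(Z, Pow(Z, -1))) = Mul(3, 1) = 3)
Mul(Function('v')(38), Function('F')(3)) = Mul(Pow(Add(-15, 38), Rational(1, 2)), 3) = Mul(Pow(23, Rational(1, 2)), 3) = Mul(3, Pow(23, Rational(1, 2)))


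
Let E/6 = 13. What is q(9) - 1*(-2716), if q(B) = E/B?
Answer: 8174/3 ≈ 2724.7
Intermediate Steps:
E = 78 (E = 6*13 = 78)
q(B) = 78/B
q(9) - 1*(-2716) = 78/9 - 1*(-2716) = 78*(1/9) + 2716 = 26/3 + 2716 = 8174/3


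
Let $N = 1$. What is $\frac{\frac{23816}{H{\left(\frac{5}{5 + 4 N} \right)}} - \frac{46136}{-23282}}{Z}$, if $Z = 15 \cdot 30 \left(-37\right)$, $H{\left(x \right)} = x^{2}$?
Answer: $- \frac{11228591618}{2422783125} \approx -4.6346$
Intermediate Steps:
$Z = -16650$ ($Z = 450 \left(-37\right) = -16650$)
$\frac{\frac{23816}{H{\left(\frac{5}{5 + 4 N} \right)}} - \frac{46136}{-23282}}{Z} = \frac{\frac{23816}{\left(\frac{5}{5 + 4 \cdot 1}\right)^{2}} - \frac{46136}{-23282}}{-16650} = \left(\frac{23816}{\left(\frac{5}{5 + 4}\right)^{2}} - - \frac{23068}{11641}\right) \left(- \frac{1}{16650}\right) = \left(\frac{23816}{\left(\frac{5}{9}\right)^{2}} + \frac{23068}{11641}\right) \left(- \frac{1}{16650}\right) = \left(\frac{23816}{\frac{25}{81}} + \frac{23068}{11641}\right) \left(- \frac{1}{16650}\right) = \left(23816 \cdot \frac{81}{25} + \frac{23068}{11641}\right) \left(- \frac{1}{16650}\right) = \left(\frac{1929096}{25} + \frac{23068}{11641}\right) \left(- \frac{1}{16650}\right) = \frac{22457183236}{291025} \left(- \frac{1}{16650}\right) = - \frac{11228591618}{2422783125}$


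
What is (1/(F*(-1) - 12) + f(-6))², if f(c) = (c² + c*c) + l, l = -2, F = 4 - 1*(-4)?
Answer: 1957201/400 ≈ 4893.0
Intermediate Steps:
F = 8 (F = 4 + 4 = 8)
f(c) = -2 + 2*c² (f(c) = (c² + c*c) - 2 = (c² + c²) - 2 = 2*c² - 2 = -2 + 2*c²)
(1/(F*(-1) - 12) + f(-6))² = (1/(8*(-1) - 12) + (-2 + 2*(-6)²))² = (1/(-8 - 12) + (-2 + 2*36))² = (1/(-20) + (-2 + 72))² = (-1/20 + 70)² = (1399/20)² = 1957201/400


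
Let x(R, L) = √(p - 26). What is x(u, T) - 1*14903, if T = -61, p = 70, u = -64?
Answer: -14903 + 2*√11 ≈ -14896.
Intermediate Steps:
x(R, L) = 2*√11 (x(R, L) = √(70 - 26) = √44 = 2*√11)
x(u, T) - 1*14903 = 2*√11 - 1*14903 = 2*√11 - 14903 = -14903 + 2*√11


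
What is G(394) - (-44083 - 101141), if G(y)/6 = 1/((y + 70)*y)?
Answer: 13274635395/91408 ≈ 1.4522e+5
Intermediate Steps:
G(y) = 6/(y*(70 + y)) (G(y) = 6*(1/((y + 70)*y)) = 6*(1/((70 + y)*y)) = 6*(1/(y*(70 + y))) = 6/(y*(70 + y)))
G(394) - (-44083 - 101141) = 6/(394*(70 + 394)) - (-44083 - 101141) = 6*(1/394)/464 - 1*(-145224) = 6*(1/394)*(1/464) + 145224 = 3/91408 + 145224 = 13274635395/91408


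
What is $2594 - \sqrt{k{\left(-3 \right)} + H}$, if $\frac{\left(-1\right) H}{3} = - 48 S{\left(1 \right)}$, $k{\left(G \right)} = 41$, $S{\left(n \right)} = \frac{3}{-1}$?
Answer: $2594 - i \sqrt{391} \approx 2594.0 - 19.774 i$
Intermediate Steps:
$S{\left(n \right)} = -3$ ($S{\left(n \right)} = 3 \left(-1\right) = -3$)
$H = -432$ ($H = - 3 \left(\left(-48\right) \left(-3\right)\right) = \left(-3\right) 144 = -432$)
$2594 - \sqrt{k{\left(-3 \right)} + H} = 2594 - \sqrt{41 - 432} = 2594 - \sqrt{-391} = 2594 - i \sqrt{391}$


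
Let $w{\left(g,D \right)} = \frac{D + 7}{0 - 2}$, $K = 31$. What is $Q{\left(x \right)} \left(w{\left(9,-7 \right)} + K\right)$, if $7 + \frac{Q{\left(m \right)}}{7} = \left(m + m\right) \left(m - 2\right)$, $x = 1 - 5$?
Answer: $8897$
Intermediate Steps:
$w{\left(g,D \right)} = - \frac{7}{2} - \frac{D}{2}$ ($w{\left(g,D \right)} = \frac{7 + D}{-2} = \left(7 + D\right) \left(- \frac{1}{2}\right) = - \frac{7}{2} - \frac{D}{2}$)
$x = -4$
$Q{\left(m \right)} = -49 + 14 m \left(-2 + m\right)$ ($Q{\left(m \right)} = -49 + 7 \left(m + m\right) \left(m - 2\right) = -49 + 7 \cdot 2 m \left(-2 + m\right) = -49 + 14 m \left(-2 + m\right)$)
$Q{\left(x \right)} \left(w{\left(9,-7 \right)} + K\right) = \left(-49 - -112 + 14 \left(-4\right)^{2}\right) \left(\left(- \frac{7}{2} - - \frac{7}{2}\right) + 31\right) = \left(-49 + 112 + 14 \cdot 16\right) \left(\left(- \frac{7}{2} + \frac{7}{2}\right) + 31\right) = \left(-49 + 112 + 224\right) \left(0 + 31\right) = 287 \cdot 31 = 8897$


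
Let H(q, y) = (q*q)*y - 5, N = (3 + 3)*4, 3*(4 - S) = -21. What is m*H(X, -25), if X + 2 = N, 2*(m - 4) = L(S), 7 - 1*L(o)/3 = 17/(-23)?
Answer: -4345695/23 ≈ -1.8894e+5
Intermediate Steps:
S = 11 (S = 4 - 1/3*(-21) = 4 + 7 = 11)
L(o) = 534/23 (L(o) = 21 - 51/(-23) = 21 - 51*(-1)/23 = 21 - 3*(-17/23) = 21 + 51/23 = 534/23)
m = 359/23 (m = 4 + (1/2)*(534/23) = 4 + 267/23 = 359/23 ≈ 15.609)
N = 24 (N = 6*4 = 24)
X = 22 (X = -2 + 24 = 22)
H(q, y) = -5 + y*q**2 (H(q, y) = q**2*y - 5 = y*q**2 - 5 = -5 + y*q**2)
m*H(X, -25) = 359*(-5 - 25*22**2)/23 = 359*(-5 - 25*484)/23 = 359*(-5 - 12100)/23 = (359/23)*(-12105) = -4345695/23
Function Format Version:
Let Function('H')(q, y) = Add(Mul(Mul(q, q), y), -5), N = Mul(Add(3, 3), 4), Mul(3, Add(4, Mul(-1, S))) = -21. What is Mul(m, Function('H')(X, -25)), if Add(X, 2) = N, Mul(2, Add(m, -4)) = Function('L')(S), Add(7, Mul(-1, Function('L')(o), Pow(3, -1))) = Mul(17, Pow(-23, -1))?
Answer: Rational(-4345695, 23) ≈ -1.8894e+5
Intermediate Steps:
S = 11 (S = Add(4, Mul(Rational(-1, 3), -21)) = Add(4, 7) = 11)
Function('L')(o) = Rational(534, 23) (Function('L')(o) = Add(21, Mul(-3, Mul(17, Pow(-23, -1)))) = Add(21, Mul(-3, Mul(17, Rational(-1, 23)))) = Add(21, Mul(-3, Rational(-17, 23))) = Add(21, Rational(51, 23)) = Rational(534, 23))
m = Rational(359, 23) (m = Add(4, Mul(Rational(1, 2), Rational(534, 23))) = Add(4, Rational(267, 23)) = Rational(359, 23) ≈ 15.609)
N = 24 (N = Mul(6, 4) = 24)
X = 22 (X = Add(-2, 24) = 22)
Function('H')(q, y) = Add(-5, Mul(y, Pow(q, 2))) (Function('H')(q, y) = Add(Mul(Pow(q, 2), y), -5) = Add(Mul(y, Pow(q, 2)), -5) = Add(-5, Mul(y, Pow(q, 2))))
Mul(m, Function('H')(X, -25)) = Mul(Rational(359, 23), Add(-5, Mul(-25, Pow(22, 2)))) = Mul(Rational(359, 23), Add(-5, Mul(-25, 484))) = Mul(Rational(359, 23), Add(-5, -12100)) = Mul(Rational(359, 23), -12105) = Rational(-4345695, 23)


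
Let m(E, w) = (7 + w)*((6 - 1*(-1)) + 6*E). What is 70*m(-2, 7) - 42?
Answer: -4942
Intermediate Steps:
m(E, w) = (7 + w)*(7 + 6*E) (m(E, w) = (7 + w)*((6 + 1) + 6*E) = (7 + w)*(7 + 6*E))
70*m(-2, 7) - 42 = 70*(49 + 7*7 + 42*(-2) + 6*(-2)*7) - 42 = 70*(49 + 49 - 84 - 84) - 42 = 70*(-70) - 42 = -4900 - 42 = -4942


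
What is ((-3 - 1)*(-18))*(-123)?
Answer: -8856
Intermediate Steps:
((-3 - 1)*(-18))*(-123) = -4*(-18)*(-123) = 72*(-123) = -8856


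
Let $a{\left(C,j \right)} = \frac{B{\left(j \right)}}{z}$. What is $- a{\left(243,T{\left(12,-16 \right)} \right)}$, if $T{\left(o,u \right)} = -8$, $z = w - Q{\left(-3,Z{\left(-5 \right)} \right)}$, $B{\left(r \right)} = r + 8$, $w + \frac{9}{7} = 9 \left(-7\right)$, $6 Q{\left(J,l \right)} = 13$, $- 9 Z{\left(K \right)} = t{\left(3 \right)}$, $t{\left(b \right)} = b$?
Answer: $0$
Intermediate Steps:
$Z{\left(K \right)} = - \frac{1}{3}$ ($Z{\left(K \right)} = \left(- \frac{1}{9}\right) 3 = - \frac{1}{3}$)
$Q{\left(J,l \right)} = \frac{13}{6}$ ($Q{\left(J,l \right)} = \frac{1}{6} \cdot 13 = \frac{13}{6}$)
$w = - \frac{450}{7}$ ($w = - \frac{9}{7} + 9 \left(-7\right) = - \frac{9}{7} - 63 = - \frac{450}{7} \approx -64.286$)
$B{\left(r \right)} = 8 + r$
$z = - \frac{2791}{42}$ ($z = - \frac{450}{7} - \frac{13}{6} = - \frac{2791}{42} \approx -66.452$)
$a{\left(C,j \right)} = - \frac{336}{2791} - \frac{42 j}{2791}$ ($a{\left(C,j \right)} = \frac{8 + j}{- \frac{2791}{42}} = \left(8 + j\right) \left(- \frac{42}{2791}\right) = - \frac{336}{2791} - \frac{42 j}{2791}$)
$- a{\left(243,T{\left(12,-16 \right)} \right)} = - (- \frac{336}{2791} - - \frac{336}{2791}) = - (- \frac{336}{2791} + \frac{336}{2791}) = \left(-1\right) 0 = 0$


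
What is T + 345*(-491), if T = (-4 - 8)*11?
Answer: -169527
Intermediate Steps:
T = -132 (T = -12*11 = -132)
T + 345*(-491) = -132 + 345*(-491) = -132 - 169395 = -169527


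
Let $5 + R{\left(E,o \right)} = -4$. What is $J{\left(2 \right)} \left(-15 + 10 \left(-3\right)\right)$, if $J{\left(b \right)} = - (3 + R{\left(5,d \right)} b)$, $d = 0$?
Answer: $-675$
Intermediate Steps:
$R{\left(E,o \right)} = -9$ ($R{\left(E,o \right)} = -5 - 4 = -9$)
$J{\left(b \right)} = -3 + 9 b$ ($J{\left(b \right)} = - (3 - 9 b) = -3 + 9 b$)
$J{\left(2 \right)} \left(-15 + 10 \left(-3\right)\right) = \left(-3 + 9 \cdot 2\right) \left(-15 + 10 \left(-3\right)\right) = \left(-3 + 18\right) \left(-15 - 30\right) = 15 \left(-45\right) = -675$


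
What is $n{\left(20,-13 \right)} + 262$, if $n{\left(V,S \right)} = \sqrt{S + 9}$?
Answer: $262 + 2 i \approx 262.0 + 2.0 i$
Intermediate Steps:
$n{\left(V,S \right)} = \sqrt{9 + S}$
$n{\left(20,-13 \right)} + 262 = \sqrt{9 - 13} + 262 = \sqrt{-4} + 262 = 2 i + 262 = 262 + 2 i$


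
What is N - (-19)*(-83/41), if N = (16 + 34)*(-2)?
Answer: -5677/41 ≈ -138.46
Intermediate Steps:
N = -100 (N = 50*(-2) = -100)
N - (-19)*(-83/41) = -100 - (-19)*(-83/41) = -100 - (-19)*(-83*1/41) = -100 - (-19)*(-83)/41 = -100 - 1*1577/41 = -100 - 1577/41 = -5677/41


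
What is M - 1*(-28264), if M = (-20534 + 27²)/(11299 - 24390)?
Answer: 370023829/13091 ≈ 28266.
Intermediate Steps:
M = 19805/13091 (M = (-20534 + 729)/(-13091) = -19805*(-1/13091) = 19805/13091 ≈ 1.5129)
M - 1*(-28264) = 19805/13091 - 1*(-28264) = 19805/13091 + 28264 = 370023829/13091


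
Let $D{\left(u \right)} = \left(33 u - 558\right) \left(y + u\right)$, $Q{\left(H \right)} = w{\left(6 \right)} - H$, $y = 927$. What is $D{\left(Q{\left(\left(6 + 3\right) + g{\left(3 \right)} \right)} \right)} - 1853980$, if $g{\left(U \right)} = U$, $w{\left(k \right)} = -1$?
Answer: $-2756098$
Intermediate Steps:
$Q{\left(H \right)} = -1 - H$
$D{\left(u \right)} = \left(-558 + 33 u\right) \left(927 + u\right)$ ($D{\left(u \right)} = \left(33 u - 558\right) \left(927 + u\right) = \left(-558 + 33 u\right) \left(927 + u\right)$)
$D{\left(Q{\left(\left(6 + 3\right) + g{\left(3 \right)} \right)} \right)} - 1853980 = \left(-517266 + 33 \left(-1 - \left(\left(6 + 3\right) + 3\right)\right)^{2} + 30033 \left(-1 - \left(\left(6 + 3\right) + 3\right)\right)\right) - 1853980 = \left(-517266 + 33 \left(-1 - \left(9 + 3\right)\right)^{2} + 30033 \left(-1 - \left(9 + 3\right)\right)\right) - 1853980 = \left(-517266 + 33 \left(-1 - 12\right)^{2} + 30033 \left(-1 - 12\right)\right) - 1853980 = \left(-517266 + 33 \left(-13\right)^{2} + 30033 \left(-13\right)\right) - 1853980 = \left(-517266 + 33 \cdot 169 - 390429\right) - 1853980 = \left(-517266 + 5577 - 390429\right) - 1853980 = -902118 - 1853980 = -2756098$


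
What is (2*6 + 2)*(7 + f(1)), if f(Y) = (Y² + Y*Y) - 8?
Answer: 14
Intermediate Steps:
f(Y) = -8 + 2*Y² (f(Y) = (Y² + Y²) - 8 = 2*Y² - 8 = -8 + 2*Y²)
(2*6 + 2)*(7 + f(1)) = (2*6 + 2)*(7 + (-8 + 2*1²)) = (12 + 2)*(7 + (-8 + 2*1)) = 14*(7 + (-8 + 2)) = 14*(7 - 6) = 14*1 = 14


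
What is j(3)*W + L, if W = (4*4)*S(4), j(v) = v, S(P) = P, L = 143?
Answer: 335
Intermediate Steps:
W = 64 (W = (4*4)*4 = 16*4 = 64)
j(3)*W + L = 3*64 + 143 = 192 + 143 = 335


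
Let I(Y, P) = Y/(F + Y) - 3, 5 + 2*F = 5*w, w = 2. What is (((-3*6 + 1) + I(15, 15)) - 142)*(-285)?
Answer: 321480/7 ≈ 45926.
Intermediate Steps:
F = 5/2 (F = -5/2 + (5*2)/2 = -5/2 + (½)*10 = -5/2 + 5 = 5/2 ≈ 2.5000)
I(Y, P) = -3 + Y/(5/2 + Y) (I(Y, P) = Y/(5/2 + Y) - 3 = -3 + Y/(5/2 + Y))
(((-3*6 + 1) + I(15, 15)) - 142)*(-285) = (((-3*6 + 1) + (-15 - 4*15)/(5 + 2*15)) - 142)*(-285) = (((-18 + 1) + (-15 - 60)/(5 + 30)) - 142)*(-285) = ((-17 - 75/35) - 142)*(-285) = ((-17 + (1/35)*(-75)) - 142)*(-285) = ((-17 - 15/7) - 142)*(-285) = (-134/7 - 142)*(-285) = -1128/7*(-285) = 321480/7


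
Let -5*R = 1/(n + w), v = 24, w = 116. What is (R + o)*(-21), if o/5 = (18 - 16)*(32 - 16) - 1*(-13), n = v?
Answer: -472497/100 ≈ -4725.0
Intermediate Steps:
n = 24
o = 225 (o = 5*((18 - 16)*(32 - 16) - 1*(-13)) = 5*(2*16 + 13) = 5*(32 + 13) = 5*45 = 225)
R = -1/700 (R = -1/(5*(24 + 116)) = -⅕/140 = -⅕*1/140 = -1/700 ≈ -0.0014286)
(R + o)*(-21) = (-1/700 + 225)*(-21) = (157499/700)*(-21) = -472497/100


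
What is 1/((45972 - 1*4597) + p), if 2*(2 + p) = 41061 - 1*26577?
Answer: 1/48615 ≈ 2.0570e-5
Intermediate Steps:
p = 7240 (p = -2 + (41061 - 1*26577)/2 = -2 + (41061 - 26577)/2 = -2 + (½)*14484 = -2 + 7242 = 7240)
1/((45972 - 1*4597) + p) = 1/((45972 - 1*4597) + 7240) = 1/((45972 - 4597) + 7240) = 1/(41375 + 7240) = 1/48615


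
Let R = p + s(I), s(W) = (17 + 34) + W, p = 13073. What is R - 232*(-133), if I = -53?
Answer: 43927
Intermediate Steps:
s(W) = 51 + W
R = 13071 (R = 13073 + (51 - 53) = 13073 - 2 = 13071)
R - 232*(-133) = 13071 - 232*(-133) = 13071 + 30856 = 43927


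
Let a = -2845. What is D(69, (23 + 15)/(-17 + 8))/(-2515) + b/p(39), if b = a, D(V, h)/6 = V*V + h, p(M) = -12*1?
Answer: 6812687/30180 ≈ 225.74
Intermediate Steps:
p(M) = -12
D(V, h) = 6*h + 6*V² (D(V, h) = 6*(V*V + h) = 6*(V² + h) = 6*(h + V²) = 6*h + 6*V²)
b = -2845
D(69, (23 + 15)/(-17 + 8))/(-2515) + b/p(39) = (6*((23 + 15)/(-17 + 8)) + 6*69²)/(-2515) - 2845/(-12) = (6*(38/(-9)) + 6*4761)*(-1/2515) - 2845*(-1/12) = (6*(38*(-⅑)) + 28566)*(-1/2515) + 2845/12 = (6*(-38/9) + 28566)*(-1/2515) + 2845/12 = (-76/3 + 28566)*(-1/2515) + 2845/12 = (85622/3)*(-1/2515) + 2845/12 = -85622/7545 + 2845/12 = 6812687/30180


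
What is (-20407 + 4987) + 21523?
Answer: 6103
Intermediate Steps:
(-20407 + 4987) + 21523 = -15420 + 21523 = 6103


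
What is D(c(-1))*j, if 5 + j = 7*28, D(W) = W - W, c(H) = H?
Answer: 0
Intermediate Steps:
D(W) = 0
j = 191 (j = -5 + 7*28 = -5 + 196 = 191)
D(c(-1))*j = 0*191 = 0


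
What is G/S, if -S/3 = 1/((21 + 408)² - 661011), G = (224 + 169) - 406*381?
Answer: -24531044070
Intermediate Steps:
G = -154293 (G = 393 - 154686 = -154293)
S = 1/158990 (S = -3/((21 + 408)² - 661011) = -3/(429² - 661011) = -3/(184041 - 661011) = -3/(-476970) = -3*(-1/476970) = 1/158990 ≈ 6.2897e-6)
G/S = -154293/1/158990 = -154293*158990 = -24531044070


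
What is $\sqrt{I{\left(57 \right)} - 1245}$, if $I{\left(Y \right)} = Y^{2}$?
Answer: $2 \sqrt{501} \approx 44.766$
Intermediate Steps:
$\sqrt{I{\left(57 \right)} - 1245} = \sqrt{57^{2} - 1245} = \sqrt{3249 - 1245} = \sqrt{2004} = 2 \sqrt{501}$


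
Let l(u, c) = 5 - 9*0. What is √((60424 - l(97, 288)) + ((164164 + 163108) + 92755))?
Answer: √480446 ≈ 693.14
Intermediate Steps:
l(u, c) = 5 (l(u, c) = 5 + 0 = 5)
√((60424 - l(97, 288)) + ((164164 + 163108) + 92755)) = √((60424 - 1*5) + ((164164 + 163108) + 92755)) = √((60424 - 5) + (327272 + 92755)) = √(60419 + 420027) = √480446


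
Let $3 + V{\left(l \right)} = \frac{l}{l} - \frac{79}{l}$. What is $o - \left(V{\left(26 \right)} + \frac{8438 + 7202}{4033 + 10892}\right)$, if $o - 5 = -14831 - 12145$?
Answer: $- \frac{2092909603}{77610} \approx -26967.0$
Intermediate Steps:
$V{\left(l \right)} = -2 - \frac{79}{l}$ ($V{\left(l \right)} = -3 - \left(\frac{79}{l} - \frac{l}{l}\right) = -3 + \left(1 - \frac{79}{l}\right) = -2 - \frac{79}{l}$)
$o = -26971$ ($o = 5 - 26976 = -26971$)
$o - \left(V{\left(26 \right)} + \frac{8438 + 7202}{4033 + 10892}\right) = -26971 - \left(\left(-2 - \frac{79}{26}\right) + \frac{8438 + 7202}{4033 + 10892}\right) = -26971 - \left(\left(-2 - \frac{79}{26}\right) + \frac{15640}{14925}\right) = -26971 - \left(\left(-2 - \frac{79}{26}\right) + 15640 \cdot \frac{1}{14925}\right) = -26971 - \left(- \frac{131}{26} + \frac{3128}{2985}\right) = -26971 - - \frac{309707}{77610} = -26971 + \frac{309707}{77610} = - \frac{2092909603}{77610}$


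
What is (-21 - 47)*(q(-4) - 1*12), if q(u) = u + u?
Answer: 1360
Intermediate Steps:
q(u) = 2*u
(-21 - 47)*(q(-4) - 1*12) = (-21 - 47)*(2*(-4) - 1*12) = -68*(-8 - 12) = -68*(-20) = 1360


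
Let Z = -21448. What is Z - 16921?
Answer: -38369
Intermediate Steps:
Z - 16921 = -21448 - 16921 = -38369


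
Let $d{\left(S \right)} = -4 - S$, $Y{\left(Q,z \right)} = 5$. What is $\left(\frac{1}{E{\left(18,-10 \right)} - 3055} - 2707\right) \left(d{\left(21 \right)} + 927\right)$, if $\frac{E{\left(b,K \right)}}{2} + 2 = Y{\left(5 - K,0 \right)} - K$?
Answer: $- \frac{7395952608}{3029} \approx -2.4417 \cdot 10^{6}$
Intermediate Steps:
$E{\left(b,K \right)} = 6 - 2 K$ ($E{\left(b,K \right)} = -4 + 2 \left(5 - K\right) = -4 - \left(-10 + 2 K\right) = 6 - 2 K$)
$\left(\frac{1}{E{\left(18,-10 \right)} - 3055} - 2707\right) \left(d{\left(21 \right)} + 927\right) = \left(\frac{1}{\left(6 - -20\right) - 3055} - 2707\right) \left(\left(-4 - 21\right) + 927\right) = \left(\frac{1}{\left(6 + 20\right) - 3055} - 2707\right) \left(\left(-4 - 21\right) + 927\right) = \left(\frac{1}{26 - 3055} - 2707\right) \left(-25 + 927\right) = \left(\frac{1}{-3029} - 2707\right) 902 = \left(- \frac{1}{3029} - 2707\right) 902 = \left(- \frac{8199504}{3029}\right) 902 = - \frac{7395952608}{3029}$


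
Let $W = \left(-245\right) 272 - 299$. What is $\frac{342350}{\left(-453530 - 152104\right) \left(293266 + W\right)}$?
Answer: $- \frac{171175}{68535663159} \approx -2.4976 \cdot 10^{-6}$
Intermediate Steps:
$W = -66939$ ($W = -66640 - 299 = -66939$)
$\frac{342350}{\left(-453530 - 152104\right) \left(293266 + W\right)} = \frac{342350}{\left(-453530 - 152104\right) \left(293266 - 66939\right)} = \frac{342350}{\left(-605634\right) 226327} = \frac{342350}{-137071326318} = 342350 \left(- \frac{1}{137071326318}\right) = - \frac{171175}{68535663159}$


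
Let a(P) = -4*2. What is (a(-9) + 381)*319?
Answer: 118987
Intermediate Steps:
a(P) = -8
(a(-9) + 381)*319 = (-8 + 381)*319 = 373*319 = 118987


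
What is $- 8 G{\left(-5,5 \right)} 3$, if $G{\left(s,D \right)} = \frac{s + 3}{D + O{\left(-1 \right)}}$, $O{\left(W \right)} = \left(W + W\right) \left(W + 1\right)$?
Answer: $\frac{48}{5} \approx 9.6$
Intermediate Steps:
$O{\left(W \right)} = 2 W \left(1 + W\right)$
$G{\left(s,D \right)} = \frac{3 + s}{D}$ ($G{\left(s,D \right)} = \frac{s + 3}{D + 2 \left(-1\right) \left(1 - 1\right)} = \frac{3 + s}{D + 2 \left(-1\right) 0} = \frac{3 + s}{D + 0} = \frac{3 + s}{D}$)
$- 8 G{\left(-5,5 \right)} 3 = - 8 \frac{3 - 5}{5} \cdot 3 = - 8 \cdot \frac{1}{5} \left(-2\right) 3 = \left(-8\right) \left(- \frac{2}{5}\right) 3 = \frac{16}{5} \cdot 3 = \frac{48}{5}$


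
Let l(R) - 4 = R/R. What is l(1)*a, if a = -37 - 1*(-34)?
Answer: -15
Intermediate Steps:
a = -3 (a = -37 + 34 = -3)
l(R) = 5 (l(R) = 4 + R/R = 4 + 1 = 5)
l(1)*a = 5*(-3) = -15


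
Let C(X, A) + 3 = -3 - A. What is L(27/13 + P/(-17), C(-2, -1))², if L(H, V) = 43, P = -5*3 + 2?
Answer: 1849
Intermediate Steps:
C(X, A) = -6 - A (C(X, A) = -3 + (-3 - A) = -6 - A)
P = -13 (P = -15 + 2 = -13)
L(27/13 + P/(-17), C(-2, -1))² = 43² = 1849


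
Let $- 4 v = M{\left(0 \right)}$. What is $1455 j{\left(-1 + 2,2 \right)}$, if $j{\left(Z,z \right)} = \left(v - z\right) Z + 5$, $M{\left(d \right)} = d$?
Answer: $4365$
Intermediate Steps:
$v = 0$ ($v = \left(- \frac{1}{4}\right) 0 = 0$)
$j{\left(Z,z \right)} = 5 - Z z$ ($j{\left(Z,z \right)} = \left(0 - z\right) Z + 5 = - z Z + 5 = - Z z + 5 = 5 - Z z$)
$1455 j{\left(-1 + 2,2 \right)} = 1455 \left(5 - \left(-1 + 2\right) 2\right) = 1455 \left(5 - 1 \cdot 2\right) = 1455 \left(5 - 2\right) = 1455 \cdot 3 = 4365$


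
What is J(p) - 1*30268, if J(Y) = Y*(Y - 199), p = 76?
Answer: -39616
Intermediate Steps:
J(Y) = Y*(-199 + Y)
J(p) - 1*30268 = 76*(-199 + 76) - 1*30268 = 76*(-123) - 30268 = -9348 - 30268 = -39616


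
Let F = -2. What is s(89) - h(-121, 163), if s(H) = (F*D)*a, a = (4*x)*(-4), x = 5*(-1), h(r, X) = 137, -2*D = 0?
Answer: -137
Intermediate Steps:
D = 0 (D = -½*0 = 0)
x = -5
a = 80 (a = (4*(-5))*(-4) = -20*(-4) = 80)
s(H) = 0 (s(H) = -2*0*80 = 0*80 = 0)
s(89) - h(-121, 163) = 0 - 1*137 = 0 - 137 = -137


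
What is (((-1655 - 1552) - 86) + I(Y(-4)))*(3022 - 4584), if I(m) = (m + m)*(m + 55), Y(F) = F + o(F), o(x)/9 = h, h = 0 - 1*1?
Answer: 6849370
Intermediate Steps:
h = -1 (h = 0 - 1 = -1)
o(x) = -9 (o(x) = 9*(-1) = -9)
Y(F) = -9 + F (Y(F) = F - 9 = -9 + F)
I(m) = 2*m*(55 + m) (I(m) = (2*m)*(55 + m) = 2*m*(55 + m))
(((-1655 - 1552) - 86) + I(Y(-4)))*(3022 - 4584) = (((-1655 - 1552) - 86) + 2*(-9 - 4)*(55 + (-9 - 4)))*(3022 - 4584) = ((-3207 - 86) + 2*(-13)*(55 - 13))*(-1562) = (-3293 + 2*(-13)*42)*(-1562) = (-3293 - 1092)*(-1562) = -4385*(-1562) = 6849370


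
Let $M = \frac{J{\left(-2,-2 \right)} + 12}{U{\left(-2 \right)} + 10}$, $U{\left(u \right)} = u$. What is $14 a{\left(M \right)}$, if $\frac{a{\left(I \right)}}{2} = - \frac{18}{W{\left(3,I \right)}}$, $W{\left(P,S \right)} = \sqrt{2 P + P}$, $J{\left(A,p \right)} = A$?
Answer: $-168$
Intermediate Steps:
$W{\left(P,S \right)} = \sqrt{3} \sqrt{P}$ ($W{\left(P,S \right)} = \sqrt{3 P} = \sqrt{3} \sqrt{P}$)
$M = \frac{5}{4}$ ($M = \frac{-2 + 12}{-2 + 10} = \frac{10}{8} = 10 \cdot \frac{1}{8} = \frac{5}{4} \approx 1.25$)
$a{\left(I \right)} = -12$ ($a{\left(I \right)} = 2 \left(- \frac{18}{\sqrt{3} \sqrt{3}}\right) = 2 \left(- \frac{18}{3}\right) = 2 \left(\left(-18\right) \frac{1}{3}\right) = 2 \left(-6\right) = -12$)
$14 a{\left(M \right)} = 14 \left(-12\right) = -168$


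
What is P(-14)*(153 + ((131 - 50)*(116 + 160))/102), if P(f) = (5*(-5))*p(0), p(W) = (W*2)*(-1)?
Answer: 0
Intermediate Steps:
p(W) = -2*W (p(W) = (2*W)*(-1) = -2*W)
P(f) = 0 (P(f) = (5*(-5))*(-2*0) = -25*0 = 0)
P(-14)*(153 + ((131 - 50)*(116 + 160))/102) = 0*(153 + ((131 - 50)*(116 + 160))/102) = 0*(153 + (81*276)*(1/102)) = 0*(153 + 22356*(1/102)) = 0*(153 + 3726/17) = 0*(6327/17) = 0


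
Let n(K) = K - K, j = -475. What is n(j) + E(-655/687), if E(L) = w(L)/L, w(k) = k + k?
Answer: 2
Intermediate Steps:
w(k) = 2*k
n(K) = 0
E(L) = 2 (E(L) = (2*L)/L = 2)
n(j) + E(-655/687) = 0 + 2 = 2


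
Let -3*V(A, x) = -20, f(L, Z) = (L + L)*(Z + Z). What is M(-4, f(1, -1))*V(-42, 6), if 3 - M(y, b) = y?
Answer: 140/3 ≈ 46.667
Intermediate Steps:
f(L, Z) = 4*L*Z (f(L, Z) = (2*L)*(2*Z) = 4*L*Z)
M(y, b) = 3 - y
V(A, x) = 20/3 (V(A, x) = -1/3*(-20) = 20/3)
M(-4, f(1, -1))*V(-42, 6) = (3 - 1*(-4))*(20/3) = (3 + 4)*(20/3) = 7*(20/3) = 140/3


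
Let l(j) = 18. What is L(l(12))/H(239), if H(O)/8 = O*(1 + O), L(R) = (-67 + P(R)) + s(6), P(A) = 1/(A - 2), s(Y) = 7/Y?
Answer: -3157/22026240 ≈ -0.00014333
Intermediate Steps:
P(A) = 1/(-2 + A)
L(R) = -395/6 + 1/(-2 + R) (L(R) = (-67 + 1/(-2 + R)) + 7/6 = -395/6 + 1/(-2 + R))
H(O) = 8*O*(1 + O) (H(O) = 8*(O*(1 + O)) = 8*O*(1 + O))
L(l(12))/H(239) = ((796 - 395*18)/(6*(-2 + 18)))/((8*239*(1 + 239))) = ((⅙)*(796 - 7110)/16)/((8*239*240)) = ((⅙)*(1/16)*(-6314))/458880 = -3157/48*1/458880 = -3157/22026240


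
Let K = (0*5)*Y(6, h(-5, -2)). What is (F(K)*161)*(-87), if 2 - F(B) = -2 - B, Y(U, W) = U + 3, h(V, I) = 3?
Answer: -56028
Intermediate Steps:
Y(U, W) = 3 + U
K = 0 (K = (0*5)*(3 + 6) = 0*9 = 0)
F(B) = 4 + B (F(B) = 2 - (-2 - B) = 2 + (2 + B) = 4 + B)
(F(K)*161)*(-87) = ((4 + 0)*161)*(-87) = (4*161)*(-87) = 644*(-87) = -56028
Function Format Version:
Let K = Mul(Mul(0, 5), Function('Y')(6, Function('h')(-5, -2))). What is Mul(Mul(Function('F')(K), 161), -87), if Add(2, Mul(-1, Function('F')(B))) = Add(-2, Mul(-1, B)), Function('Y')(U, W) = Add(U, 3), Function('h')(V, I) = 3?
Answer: -56028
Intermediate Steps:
Function('Y')(U, W) = Add(3, U)
K = 0 (K = Mul(Mul(0, 5), Add(3, 6)) = Mul(0, 9) = 0)
Function('F')(B) = Add(4, B) (Function('F')(B) = Add(2, Mul(-1, Add(-2, Mul(-1, B)))) = Add(2, Add(2, B)) = Add(4, B))
Mul(Mul(Function('F')(K), 161), -87) = Mul(Mul(Add(4, 0), 161), -87) = Mul(Mul(4, 161), -87) = Mul(644, -87) = -56028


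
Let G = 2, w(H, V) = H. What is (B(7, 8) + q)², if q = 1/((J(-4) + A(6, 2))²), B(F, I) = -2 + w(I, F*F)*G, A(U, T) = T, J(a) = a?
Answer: 3249/16 ≈ 203.06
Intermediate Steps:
B(F, I) = -2 + 2*I (B(F, I) = -2 + I*2 = -2 + 2*I)
q = ¼ (q = 1/((-4 + 2)²) = 1/((-2)²) = 1/4 = ¼ ≈ 0.25000)
(B(7, 8) + q)² = ((-2 + 2*8) + ¼)² = ((-2 + 16) + ¼)² = (14 + ¼)² = (57/4)² = 3249/16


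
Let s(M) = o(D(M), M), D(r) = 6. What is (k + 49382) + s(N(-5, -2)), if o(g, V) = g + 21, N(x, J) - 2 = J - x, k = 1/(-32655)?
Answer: 1613450894/32655 ≈ 49409.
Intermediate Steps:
k = -1/32655 ≈ -3.0623e-5
N(x, J) = 2 + J - x (N(x, J) = 2 + (J - x) = 2 + J - x)
o(g, V) = 21 + g
s(M) = 27 (s(M) = 21 + 6 = 27)
(k + 49382) + s(N(-5, -2)) = (-1/32655 + 49382) + 27 = 1612569209/32655 + 27 = 1613450894/32655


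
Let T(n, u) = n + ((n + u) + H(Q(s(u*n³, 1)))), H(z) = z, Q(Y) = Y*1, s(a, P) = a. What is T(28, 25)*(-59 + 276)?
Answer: 119107177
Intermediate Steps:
Q(Y) = Y
T(n, u) = u + 2*n + u*n³ (T(n, u) = n + ((n + u) + u*n³) = n + (n + u + u*n³) = u + 2*n + u*n³)
T(28, 25)*(-59 + 276) = (25 + 2*28 + 25*28³)*(-59 + 276) = (25 + 56 + 25*21952)*217 = (25 + 56 + 548800)*217 = 548881*217 = 119107177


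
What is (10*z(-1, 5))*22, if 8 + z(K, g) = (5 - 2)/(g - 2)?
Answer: -1540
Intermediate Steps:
z(K, g) = -8 + 3/(-2 + g) (z(K, g) = -8 + (5 - 2)/(g - 2) = -8 + 3/(-2 + g))
(10*z(-1, 5))*22 = (10*((19 - 8*5)/(-2 + 5)))*22 = (10*((19 - 40)/3))*22 = (10*((⅓)*(-21)))*22 = (10*(-7))*22 = -70*22 = -1540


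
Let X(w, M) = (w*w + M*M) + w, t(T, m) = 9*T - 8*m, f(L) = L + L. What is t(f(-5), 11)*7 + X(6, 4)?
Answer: -1188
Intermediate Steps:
f(L) = 2*L
t(T, m) = -8*m + 9*T
X(w, M) = w + M**2 + w**2 (X(w, M) = (w**2 + M**2) + w = (M**2 + w**2) + w = w + M**2 + w**2)
t(f(-5), 11)*7 + X(6, 4) = (-8*11 + 9*(2*(-5)))*7 + (6 + 4**2 + 6**2) = (-88 + 9*(-10))*7 + (6 + 16 + 36) = (-88 - 90)*7 + 58 = -178*7 + 58 = -1246 + 58 = -1188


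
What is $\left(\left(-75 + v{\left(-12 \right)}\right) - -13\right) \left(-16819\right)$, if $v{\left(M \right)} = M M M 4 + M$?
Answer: $117497534$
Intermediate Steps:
$v{\left(M \right)} = M + 4 M^{3}$ ($v{\left(M \right)} = M^{2} M 4 + M = M^{3} \cdot 4 + M = 4 M^{3} + M = M + 4 M^{3}$)
$\left(\left(-75 + v{\left(-12 \right)}\right) - -13\right) \left(-16819\right) = \left(\left(-75 + \left(-12 + 4 \left(-12\right)^{3}\right)\right) - -13\right) \left(-16819\right) = \left(\left(-75 + \left(-12 + 4 \left(-1728\right)\right)\right) + 13\right) \left(-16819\right) = \left(\left(-75 - 6924\right) + 13\right) \left(-16819\right) = \left(-6999 + 13\right) \left(-16819\right) = \left(-6986\right) \left(-16819\right) = 117497534$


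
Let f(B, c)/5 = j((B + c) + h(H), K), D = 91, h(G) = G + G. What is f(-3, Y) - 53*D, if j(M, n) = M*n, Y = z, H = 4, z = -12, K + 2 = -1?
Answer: -4718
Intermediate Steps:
K = -3 (K = -2 - 1 = -3)
Y = -12
h(G) = 2*G
f(B, c) = -120 - 15*B - 15*c (f(B, c) = 5*(((B + c) + 2*4)*(-3)) = 5*(((B + c) + 8)*(-3)) = 5*((8 + B + c)*(-3)) = 5*(-24 - 3*B - 3*c) = -120 - 15*B - 15*c)
f(-3, Y) - 53*D = (-120 - 15*(-3) - 15*(-12)) - 53*91 = (-120 + 45 + 180) - 4823 = 105 - 4823 = -4718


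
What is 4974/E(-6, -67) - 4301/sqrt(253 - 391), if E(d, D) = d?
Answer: -829 + 187*I*sqrt(138)/6 ≈ -829.0 + 366.13*I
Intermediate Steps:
4974/E(-6, -67) - 4301/sqrt(253 - 391) = 4974/(-6) - 4301/sqrt(253 - 391) = 4974*(-1/6) - 4301*(-I*sqrt(138)/138) = -829 - 4301*(-I*sqrt(138)/138) = -829 - (-187)*I*sqrt(138)/6 = -829 + 187*I*sqrt(138)/6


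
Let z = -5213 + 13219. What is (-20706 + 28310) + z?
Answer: 15610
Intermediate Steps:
z = 8006
(-20706 + 28310) + z = (-20706 + 28310) + 8006 = 7604 + 8006 = 15610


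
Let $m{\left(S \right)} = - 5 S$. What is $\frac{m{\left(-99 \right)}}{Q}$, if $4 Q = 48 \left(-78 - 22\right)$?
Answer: $- \frac{33}{80} \approx -0.4125$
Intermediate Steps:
$Q = -1200$ ($Q = \frac{48 \left(-78 - 22\right)}{4} = \frac{48 \left(-100\right)}{4} = \frac{1}{4} \left(-4800\right) = -1200$)
$\frac{m{\left(-99 \right)}}{Q} = \frac{\left(-5\right) \left(-99\right)}{-1200} = 495 \left(- \frac{1}{1200}\right) = - \frac{33}{80}$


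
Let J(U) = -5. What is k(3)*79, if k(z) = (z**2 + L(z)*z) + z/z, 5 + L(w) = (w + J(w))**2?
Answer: 553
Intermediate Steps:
L(w) = -5 + (-5 + w)**2 (L(w) = -5 + (w - 5)**2 = -5 + (-5 + w)**2)
k(z) = 1 + z**2 + z*(-5 + (-5 + z)**2) (k(z) = (z**2 + (-5 + (-5 + z)**2)*z) + z/z = (z**2 + z*(-5 + (-5 + z)**2)) + 1 = 1 + z**2 + z*(-5 + (-5 + z)**2))
k(3)*79 = (1 + 3**2 + 3*(-5 + (-5 + 3)**2))*79 = (1 + 9 + 3*(-5 + (-2)**2))*79 = (1 + 9 + 3*(-5 + 4))*79 = (1 + 9 + 3*(-1))*79 = (1 + 9 - 3)*79 = 7*79 = 553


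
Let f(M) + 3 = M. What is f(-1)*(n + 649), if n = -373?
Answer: -1104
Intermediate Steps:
f(M) = -3 + M
f(-1)*(n + 649) = (-3 - 1)*(-373 + 649) = -4*276 = -1104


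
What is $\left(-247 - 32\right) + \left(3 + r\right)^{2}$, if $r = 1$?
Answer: $-263$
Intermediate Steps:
$\left(-247 - 32\right) + \left(3 + r\right)^{2} = \left(-247 - 32\right) + \left(3 + 1\right)^{2} = -279 + 4^{2} = -279 + 16 = -263$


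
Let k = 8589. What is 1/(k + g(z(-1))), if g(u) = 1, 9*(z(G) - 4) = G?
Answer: 1/8590 ≈ 0.00011641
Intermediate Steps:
z(G) = 4 + G/9
1/(k + g(z(-1))) = 1/(8589 + 1) = 1/8590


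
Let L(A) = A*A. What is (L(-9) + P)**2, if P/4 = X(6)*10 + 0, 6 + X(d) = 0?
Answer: 25281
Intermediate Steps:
X(d) = -6 (X(d) = -6 + 0 = -6)
L(A) = A**2
P = -240 (P = 4*(-6*10 + 0) = 4*(-60 + 0) = 4*(-60) = -240)
(L(-9) + P)**2 = ((-9)**2 - 240)**2 = (81 - 240)**2 = (-159)**2 = 25281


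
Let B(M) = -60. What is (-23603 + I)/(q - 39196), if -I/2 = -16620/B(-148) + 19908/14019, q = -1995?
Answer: 112898933/192485543 ≈ 0.58653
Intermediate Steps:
I = -2602114/4673 (I = -2*(-16620/(-60) + 19908/14019) = -2*(-16620*(-1/60) + 19908*(1/14019)) = -2*(277 + 6636/4673) = -2*1301057/4673 = -2602114/4673 ≈ -556.84)
(-23603 + I)/(q - 39196) = (-23603 - 2602114/4673)/(-1995 - 39196) = -112898933/4673/(-41191) = -112898933/4673*(-1/41191) = 112898933/192485543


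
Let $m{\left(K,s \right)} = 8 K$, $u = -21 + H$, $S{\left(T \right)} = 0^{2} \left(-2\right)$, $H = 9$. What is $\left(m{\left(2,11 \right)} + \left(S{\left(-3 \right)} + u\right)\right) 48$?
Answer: $192$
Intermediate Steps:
$S{\left(T \right)} = 0$ ($S{\left(T \right)} = 0 \left(-2\right) = 0$)
$u = -12$ ($u = -21 + 9 = -12$)
$\left(m{\left(2,11 \right)} + \left(S{\left(-3 \right)} + u\right)\right) 48 = \left(8 \cdot 2 + \left(0 - 12\right)\right) 48 = \left(16 - 12\right) 48 = 4 \cdot 48 = 192$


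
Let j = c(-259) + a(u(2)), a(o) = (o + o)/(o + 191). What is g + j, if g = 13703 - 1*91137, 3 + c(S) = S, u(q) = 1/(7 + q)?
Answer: -66818559/860 ≈ -77696.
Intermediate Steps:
a(o) = 2*o/(191 + o) (a(o) = (2*o)/(191 + o) = 2*o/(191 + o))
c(S) = -3 + S
g = -77434 (g = 13703 - 91137 = -77434)
j = -225319/860 (j = (-3 - 259) + 2/((7 + 2)*(191 + 1/(7 + 2))) = -262 + 2/(9*(191 + 1/9)) = -262 + 2*(1/9)/(191 + 1/9) = -262 + 2*(1/9)/(1720/9) = -262 + 2*(1/9)*(9/1720) = -262 + 1/860 = -225319/860 ≈ -262.00)
g + j = -77434 - 225319/860 = -66818559/860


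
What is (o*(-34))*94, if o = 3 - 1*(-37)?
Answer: -127840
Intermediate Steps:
o = 40 (o = 3 + 37 = 40)
(o*(-34))*94 = (40*(-34))*94 = -1360*94 = -127840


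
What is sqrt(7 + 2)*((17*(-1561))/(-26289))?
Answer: 26537/8763 ≈ 3.0283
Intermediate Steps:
sqrt(7 + 2)*((17*(-1561))/(-26289)) = sqrt(9)*(-26537*(-1/26289)) = 3*(26537/26289) = 26537/8763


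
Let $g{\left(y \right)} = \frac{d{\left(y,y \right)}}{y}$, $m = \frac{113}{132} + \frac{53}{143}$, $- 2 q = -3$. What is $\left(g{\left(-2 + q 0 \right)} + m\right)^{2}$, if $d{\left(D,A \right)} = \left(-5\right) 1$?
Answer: $\frac{40896025}{2944656} \approx 13.888$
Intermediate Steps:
$q = \frac{3}{2}$ ($q = \left(- \frac{1}{2}\right) \left(-3\right) = \frac{3}{2} \approx 1.5$)
$d{\left(D,A \right)} = -5$
$m = \frac{2105}{1716}$ ($m = 113 \cdot \frac{1}{132} + 53 \cdot \frac{1}{143} = \frac{113}{132} + \frac{53}{143} = \frac{2105}{1716} \approx 1.2267$)
$g{\left(y \right)} = - \frac{5}{y}$
$\left(g{\left(-2 + q 0 \right)} + m\right)^{2} = \left(- \frac{5}{-2 + \frac{3}{2} \cdot 0} + \frac{2105}{1716}\right)^{2} = \left(- \frac{5}{-2 + 0} + \frac{2105}{1716}\right)^{2} = \left(- \frac{5}{-2} + \frac{2105}{1716}\right)^{2} = \left(\left(-5\right) \left(- \frac{1}{2}\right) + \frac{2105}{1716}\right)^{2} = \left(\frac{5}{2} + \frac{2105}{1716}\right)^{2} = \left(\frac{6395}{1716}\right)^{2} = \frac{40896025}{2944656}$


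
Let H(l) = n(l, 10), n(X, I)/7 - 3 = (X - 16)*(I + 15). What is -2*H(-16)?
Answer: 11158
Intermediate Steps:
n(X, I) = 21 + 7*(-16 + X)*(15 + I) (n(X, I) = 21 + 7*((X - 16)*(I + 15)) = 21 + 7*((-16 + X)*(15 + I)) = 21 + 7*(-16 + X)*(15 + I))
H(l) = -2779 + 175*l (H(l) = -1659 - 112*10 + 105*l + 7*10*l = -1659 - 1120 + 105*l + 70*l = -2779 + 175*l)
-2*H(-16) = -2*(-2779 + 175*(-16)) = -2*(-2779 - 2800) = -2*(-5579) = 11158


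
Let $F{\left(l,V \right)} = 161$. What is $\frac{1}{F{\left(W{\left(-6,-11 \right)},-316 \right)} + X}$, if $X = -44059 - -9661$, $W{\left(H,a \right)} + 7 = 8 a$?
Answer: $- \frac{1}{34237} \approx -2.9208 \cdot 10^{-5}$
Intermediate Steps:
$W{\left(H,a \right)} = -7 + 8 a$
$X = -34398$ ($X = -44059 + 9661 = -34398$)
$\frac{1}{F{\left(W{\left(-6,-11 \right)},-316 \right)} + X} = \frac{1}{161 - 34398} = \frac{1}{-34237} = - \frac{1}{34237}$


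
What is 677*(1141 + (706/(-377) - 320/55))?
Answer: 3181786941/4147 ≈ 7.6725e+5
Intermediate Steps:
677*(1141 + (706/(-377) - 320/55)) = 677*(1141 + (706*(-1/377) - 320*1/55)) = 677*(1141 + (-706/377 - 64/11)) = 677*(1141 - 31894/4147) = 677*(4699833/4147) = 3181786941/4147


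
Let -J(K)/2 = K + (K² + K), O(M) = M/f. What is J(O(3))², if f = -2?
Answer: 9/4 ≈ 2.2500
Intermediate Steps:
O(M) = -M/2 (O(M) = M/(-2) = M*(-½) = -M/2)
J(K) = -4*K - 2*K² (J(K) = -2*(K + (K² + K)) = -2*(K + (K + K²)) = -2*(K² + 2*K) = -4*K - 2*K²)
J(O(3))² = (-2*(-½*3)*(2 - ½*3))² = (-2*(-3/2)*(2 - 3/2))² = (-2*(-3/2)*½)² = (3/2)² = 9/4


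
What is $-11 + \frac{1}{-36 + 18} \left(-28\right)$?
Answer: $- \frac{85}{9} \approx -9.4444$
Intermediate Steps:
$-11 + \frac{1}{-36 + 18} \left(-28\right) = -11 + \frac{1}{-18} \left(-28\right) = -11 - - \frac{14}{9} = -11 + \frac{14}{9} = - \frac{85}{9}$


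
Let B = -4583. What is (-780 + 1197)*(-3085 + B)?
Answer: -3197556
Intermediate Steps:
(-780 + 1197)*(-3085 + B) = (-780 + 1197)*(-3085 - 4583) = 417*(-7668) = -3197556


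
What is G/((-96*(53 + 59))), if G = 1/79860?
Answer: -1/858654720 ≈ -1.1646e-9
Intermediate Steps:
G = 1/79860 ≈ 1.2522e-5
G/((-96*(53 + 59))) = 1/(79860*((-96*(53 + 59)))) = 1/(79860*((-96*112))) = (1/79860)/(-10752) = (1/79860)*(-1/10752) = -1/858654720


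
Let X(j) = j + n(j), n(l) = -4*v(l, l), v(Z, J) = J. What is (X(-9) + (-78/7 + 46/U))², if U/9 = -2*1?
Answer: 702244/3969 ≈ 176.93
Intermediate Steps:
U = -18 (U = 9*(-2*1) = 9*(-2) = -18)
n(l) = -4*l
X(j) = -3*j (X(j) = j - 4*j = -3*j)
(X(-9) + (-78/7 + 46/U))² = (-3*(-9) + (-78/7 + 46/(-18)))² = (27 + (-78*⅐ + 46*(-1/18)))² = (27 + (-78/7 - 23/9))² = (27 - 863/63)² = (838/63)² = 702244/3969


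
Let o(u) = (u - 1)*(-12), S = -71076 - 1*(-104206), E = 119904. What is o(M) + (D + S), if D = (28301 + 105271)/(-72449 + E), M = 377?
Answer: 1358200762/47455 ≈ 28621.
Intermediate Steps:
S = 33130 (S = -71076 + 104206 = 33130)
D = 133572/47455 (D = (28301 + 105271)/(-72449 + 119904) = 133572/47455 ≈ 2.8147)
o(u) = 12 - 12*u (o(u) = (-1 + u)*(-12) = 12 - 12*u)
o(M) + (D + S) = (12 - 12*377) + (133572/47455 + 33130) = (12 - 4524) + 1572317722/47455 = -4512 + 1572317722/47455 = 1358200762/47455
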